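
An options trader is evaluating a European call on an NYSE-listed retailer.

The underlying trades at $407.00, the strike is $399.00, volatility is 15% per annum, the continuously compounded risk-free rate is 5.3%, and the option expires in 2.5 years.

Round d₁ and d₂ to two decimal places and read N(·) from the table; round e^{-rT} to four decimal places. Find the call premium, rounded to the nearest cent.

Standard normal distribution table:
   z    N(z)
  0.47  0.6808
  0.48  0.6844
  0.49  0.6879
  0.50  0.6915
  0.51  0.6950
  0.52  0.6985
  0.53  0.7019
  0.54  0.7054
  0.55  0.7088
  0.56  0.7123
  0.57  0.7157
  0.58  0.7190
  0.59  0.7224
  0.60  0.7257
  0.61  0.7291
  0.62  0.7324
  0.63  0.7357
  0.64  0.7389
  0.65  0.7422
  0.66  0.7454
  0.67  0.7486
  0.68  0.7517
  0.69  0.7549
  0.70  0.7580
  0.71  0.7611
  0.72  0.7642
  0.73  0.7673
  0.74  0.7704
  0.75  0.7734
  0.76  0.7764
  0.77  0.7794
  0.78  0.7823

T = 2.5;  σ√T = 0.2372
d₁ = [ln(407/399) + (0.053 + ½·0.15²)·2.5] / (σ√T) = (0.0199 + 0.1606) / 0.2372 = 0.7610 ⇒ 0.76
d₂ = 0.7610 − 0.2372 = 0.5238 ⇒ 0.52
exp(−rT) = exp(−0.053·2.5) = 0.8759
N(d₁) = N(0.76) = 0.7764;  N(d₂) = N(0.52) = 0.6985
C = 407·0.7764 − 399·0.8759·0.6985 = 315.9948 − 244.1146 = 71.8802

$71.88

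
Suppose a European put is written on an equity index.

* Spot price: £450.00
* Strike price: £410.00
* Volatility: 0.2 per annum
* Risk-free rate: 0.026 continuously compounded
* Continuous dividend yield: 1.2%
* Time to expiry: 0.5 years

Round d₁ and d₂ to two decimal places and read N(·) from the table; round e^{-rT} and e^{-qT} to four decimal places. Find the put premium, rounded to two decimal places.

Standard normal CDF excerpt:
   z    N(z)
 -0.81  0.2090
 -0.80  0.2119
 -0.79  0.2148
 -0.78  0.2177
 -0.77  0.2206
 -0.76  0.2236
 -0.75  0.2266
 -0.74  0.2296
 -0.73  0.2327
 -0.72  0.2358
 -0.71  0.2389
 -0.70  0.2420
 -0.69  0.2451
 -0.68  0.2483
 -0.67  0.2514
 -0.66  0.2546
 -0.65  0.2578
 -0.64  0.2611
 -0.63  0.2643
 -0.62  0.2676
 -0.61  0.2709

£8.29

T = 0.5;  σ√T = 0.1414
d₁ = [ln(450/410) + (0.026 − 0.012 + ½·0.2²)·0.5] / (σ√T) = (0.0931 + 0.0170) / 0.1414 = 0.7785 ≈ 0.78
d₂ = 0.7785 − 0.1414 = 0.6370 ≈ 0.64
exp(−qT) = exp(−0.012·0.5) = 0.9940;  exp(−rT) = exp(−0.026·0.5) = 0.9871
N(−d₂) = N(-0.64) = 0.2611;  N(−d₁) = N(-0.78) = 0.2177
P = 410·0.9871·0.2611 − 450·0.9940·0.2177 = 105.6700 − 97.3772 = 8.2928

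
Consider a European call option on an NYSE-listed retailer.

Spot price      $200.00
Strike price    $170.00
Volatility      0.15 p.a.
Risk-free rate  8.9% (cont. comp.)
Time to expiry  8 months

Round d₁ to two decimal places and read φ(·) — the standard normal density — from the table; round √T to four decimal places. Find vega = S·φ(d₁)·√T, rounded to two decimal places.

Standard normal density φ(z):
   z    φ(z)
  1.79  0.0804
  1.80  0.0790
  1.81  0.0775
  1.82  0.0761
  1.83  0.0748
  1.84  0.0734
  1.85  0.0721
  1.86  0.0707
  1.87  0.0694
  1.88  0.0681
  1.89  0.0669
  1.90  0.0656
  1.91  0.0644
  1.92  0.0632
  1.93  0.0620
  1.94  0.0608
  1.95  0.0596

11.33

σ√T = 0.15 × 0.8165 = 0.1225
d₁ = [ln(200/170) + (0.089 + 0.15²/2)·0.6667] / 0.1225 = [0.1625 + 0.0668] / 0.1225 = 1.8727 ⇒ 1.87
√T = √0.6667 = 0.8165
φ(d₁) = φ(1.87) = 0.0694
vega = S·φ(d₁)·√T = 200·0.0694·0.8165 = 11.3330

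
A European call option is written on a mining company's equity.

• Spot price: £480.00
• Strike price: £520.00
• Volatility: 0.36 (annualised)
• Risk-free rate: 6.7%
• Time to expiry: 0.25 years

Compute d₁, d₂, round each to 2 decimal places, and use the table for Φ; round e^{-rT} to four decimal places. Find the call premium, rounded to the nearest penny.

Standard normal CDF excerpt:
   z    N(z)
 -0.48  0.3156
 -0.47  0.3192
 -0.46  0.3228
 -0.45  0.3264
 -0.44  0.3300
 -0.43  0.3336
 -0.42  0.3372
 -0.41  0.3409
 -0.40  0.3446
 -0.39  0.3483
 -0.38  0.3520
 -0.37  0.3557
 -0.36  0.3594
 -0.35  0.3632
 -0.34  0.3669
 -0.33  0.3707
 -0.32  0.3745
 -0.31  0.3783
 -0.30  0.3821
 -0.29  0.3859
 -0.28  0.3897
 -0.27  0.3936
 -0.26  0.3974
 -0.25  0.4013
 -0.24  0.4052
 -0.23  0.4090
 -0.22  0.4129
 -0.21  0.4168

σ√T = 0.36 × 0.5000 = 0.1800
ln(S/K) + (r + σ²/2)T = ln(480/520) + (0.067 + 0.36²/2)·0.25 = -0.0800 + 0.0330 = -0.0471
d₁ = -0.0471 / 0.1800 = -0.2616 ≈ -0.26
d₂ = d₁ − σ√T = -0.2616 − 0.1800 = -0.4416 ≈ -0.44
e^(−rT) = e^(−0.067·0.25) = 0.9834
N(d₁) = N(-0.26) = 0.3974;  N(d₂) = N(-0.44) = 0.3300
C = 480·0.3974 − 520·0.9834·0.3300 = 190.7520 − 168.7514 = 22.0006

£22.00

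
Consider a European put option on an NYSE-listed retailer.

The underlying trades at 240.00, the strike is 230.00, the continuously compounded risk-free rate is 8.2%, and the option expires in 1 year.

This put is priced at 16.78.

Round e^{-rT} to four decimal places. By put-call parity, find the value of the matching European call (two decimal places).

e^(−rT) = e^(−0.082·1) = 0.9213
Put-call parity: C − P = S − K·e^(−rT) = 240 − 230·0.9213 = 240 − 211.8990 = 28.1010
C = P + (C − P) = 16.78 + (28.1010) = 44.8810

44.88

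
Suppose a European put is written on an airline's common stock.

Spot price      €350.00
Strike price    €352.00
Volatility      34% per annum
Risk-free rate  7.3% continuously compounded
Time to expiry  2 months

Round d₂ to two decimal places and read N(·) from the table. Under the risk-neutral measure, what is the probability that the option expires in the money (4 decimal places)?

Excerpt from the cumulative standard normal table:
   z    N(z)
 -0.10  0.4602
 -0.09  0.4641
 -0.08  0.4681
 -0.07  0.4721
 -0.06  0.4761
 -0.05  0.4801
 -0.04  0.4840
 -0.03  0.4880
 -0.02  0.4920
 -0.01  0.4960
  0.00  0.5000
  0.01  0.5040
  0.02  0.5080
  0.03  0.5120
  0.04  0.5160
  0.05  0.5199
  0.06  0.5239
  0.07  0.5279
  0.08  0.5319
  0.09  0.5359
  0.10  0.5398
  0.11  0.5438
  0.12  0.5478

σ√T = 0.34·√0.1667 = 0.1388
d₁ = [ln(350/352) + (0.073 + ½·0.34²)·0.1667] / (σ√T) = (-0.0057 + 0.0218) / 0.1388 = 0.1160 ⇒ 0.12
d₂ = 0.1160 − 0.1388 = -0.0228 ⇒ -0.02
Risk-neutral Pr[S_T < K] = N(−d₂) = N(0.02) = 0.5080

0.5080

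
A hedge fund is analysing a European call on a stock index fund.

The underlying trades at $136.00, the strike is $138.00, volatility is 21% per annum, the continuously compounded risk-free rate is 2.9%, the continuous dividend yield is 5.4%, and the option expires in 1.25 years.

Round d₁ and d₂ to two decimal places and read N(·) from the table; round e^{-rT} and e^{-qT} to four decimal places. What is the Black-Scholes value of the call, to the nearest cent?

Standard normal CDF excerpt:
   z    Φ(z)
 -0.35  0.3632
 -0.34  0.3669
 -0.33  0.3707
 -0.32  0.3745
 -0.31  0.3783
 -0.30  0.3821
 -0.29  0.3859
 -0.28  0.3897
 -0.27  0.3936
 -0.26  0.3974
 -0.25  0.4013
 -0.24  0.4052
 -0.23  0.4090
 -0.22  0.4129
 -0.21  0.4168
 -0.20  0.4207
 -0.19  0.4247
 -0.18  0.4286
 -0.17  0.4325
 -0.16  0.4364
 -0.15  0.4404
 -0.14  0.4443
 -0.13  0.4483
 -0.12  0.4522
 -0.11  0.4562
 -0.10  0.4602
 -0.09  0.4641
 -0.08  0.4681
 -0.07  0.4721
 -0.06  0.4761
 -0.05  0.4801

T = 1.25;  σ√T = 0.2348
d₁ = [ln(136/138) + (0.029 − 0.054 + 0.21²/2)·1.25] / 0.2348 = [-0.0146 − 0.0037] / 0.2348 = -0.0779 ≈ -0.08
d₂ = d₁ − σ√T = -0.0779 − 0.2348 = -0.3127 ≈ -0.31
e^(−qT) = e^(−0.054·1.25) = 0.9347;  e^(−rT) = e^(−0.029·1.25) = 0.9644
N(d₁) = N(-0.08) = 0.4681;  N(d₂) = N(-0.31) = 0.3783
C = 136·0.9347·0.4681 − 138·0.9644·0.3783 = 59.5045 − 50.3469 = 9.1576

$9.16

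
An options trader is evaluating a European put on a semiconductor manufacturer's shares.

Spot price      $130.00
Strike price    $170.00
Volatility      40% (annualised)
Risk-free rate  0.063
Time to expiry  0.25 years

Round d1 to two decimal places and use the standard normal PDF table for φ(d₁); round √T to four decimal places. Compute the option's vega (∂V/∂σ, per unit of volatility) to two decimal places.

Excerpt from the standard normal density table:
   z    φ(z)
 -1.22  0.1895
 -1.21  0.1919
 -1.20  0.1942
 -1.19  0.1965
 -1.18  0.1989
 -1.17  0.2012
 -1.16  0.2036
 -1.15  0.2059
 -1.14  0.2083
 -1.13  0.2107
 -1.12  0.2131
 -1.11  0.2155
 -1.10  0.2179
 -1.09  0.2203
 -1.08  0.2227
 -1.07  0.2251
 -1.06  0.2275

13.23

T = 0.25;  σ√T = 0.2000
ln(S/K) + (r + σ²/2)T = ln(130/170) + (0.063 + 0.4²/2)·0.25 = -0.2683 + 0.0358 = -0.2325
d₁ = -0.2325 / 0.2000 = -1.1626 ≈ -1.16
√T = √0.25 = 0.5000
φ(d₁) = φ(-1.16) = 0.2036
vega = S·φ(d₁)·√T = 130·0.2036·0.5000 = 13.2340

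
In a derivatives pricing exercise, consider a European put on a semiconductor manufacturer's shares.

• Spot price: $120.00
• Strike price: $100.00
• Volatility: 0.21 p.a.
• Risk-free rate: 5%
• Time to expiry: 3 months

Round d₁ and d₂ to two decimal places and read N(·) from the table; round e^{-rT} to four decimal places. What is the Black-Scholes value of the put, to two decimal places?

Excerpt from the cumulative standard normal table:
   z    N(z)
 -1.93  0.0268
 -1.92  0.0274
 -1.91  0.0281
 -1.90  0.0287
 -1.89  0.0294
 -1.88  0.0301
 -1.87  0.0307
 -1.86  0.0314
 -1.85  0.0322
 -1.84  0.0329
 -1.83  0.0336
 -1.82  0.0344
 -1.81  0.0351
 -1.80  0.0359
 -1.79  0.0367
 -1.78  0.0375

$0.17

σ√T = 0.21 × 0.5000 = 0.1050
d₁ = [ln(120/100) + (0.05 + 0.21²/2)·0.25] / 0.1050 = [0.1823 + 0.0180] / 0.1050 = 1.9079 ⇒ 1.91
d₂ = d₁ − σ√T = 1.9079 − 0.1050 = 1.8029 ⇒ 1.80
exp(−rT) = exp(−0.05·0.25) = 0.9876
P = 100·0.9876·N(-1.80) − 120·N(-1.91) = 100·0.9876·0.0359 − 120·0.0281 = 3.5455 − 3.3720 = 0.1735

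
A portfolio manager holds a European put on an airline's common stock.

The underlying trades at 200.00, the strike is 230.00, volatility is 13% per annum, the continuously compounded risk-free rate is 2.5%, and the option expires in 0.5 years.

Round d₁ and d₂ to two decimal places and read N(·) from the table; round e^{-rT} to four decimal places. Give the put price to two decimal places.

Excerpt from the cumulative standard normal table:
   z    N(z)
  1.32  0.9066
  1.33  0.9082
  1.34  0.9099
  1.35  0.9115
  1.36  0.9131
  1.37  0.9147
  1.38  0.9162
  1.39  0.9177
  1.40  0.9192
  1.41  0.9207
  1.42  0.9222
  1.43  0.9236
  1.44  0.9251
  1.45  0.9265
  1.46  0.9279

27.81

σ√T = 0.13 × 0.7071 = 0.0919
ln(S/K) + (r + σ²/2)T = ln(200/230) + (0.025 + 0.13²/2)·0.5 = -0.1398 + 0.0167 = -0.1230
d₁ = -0.1230 / 0.0919 = -1.3385 which rounds to -1.34
d₂ = d₁ − σ√T = -1.3385 − 0.0919 = -1.4304 which rounds to -1.43
e^(−rT) = e^(−0.025·0.5) = 0.9876
N(−d₂) = N(1.43) = 0.9236;  N(−d₁) = N(1.34) = 0.9099
P = 230·0.9876·0.9236 − 200·0.9099 = 209.7939 − 181.9800 = 27.8139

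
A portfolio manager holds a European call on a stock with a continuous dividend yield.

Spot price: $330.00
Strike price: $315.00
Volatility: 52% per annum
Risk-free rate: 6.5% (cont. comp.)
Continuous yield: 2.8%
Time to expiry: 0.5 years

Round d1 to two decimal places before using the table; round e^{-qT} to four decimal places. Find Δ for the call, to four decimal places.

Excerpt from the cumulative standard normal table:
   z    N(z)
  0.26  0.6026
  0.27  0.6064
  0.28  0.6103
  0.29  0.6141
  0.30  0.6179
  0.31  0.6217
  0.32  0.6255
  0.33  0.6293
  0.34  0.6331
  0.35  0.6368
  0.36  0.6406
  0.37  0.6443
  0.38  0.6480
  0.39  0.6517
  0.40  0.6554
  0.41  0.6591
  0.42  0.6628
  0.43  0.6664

σ√T = 0.52·√0.5 = 0.3677
d₁ = [ln(330/315) + (0.065 − 0.028 + 0.52²/2)·0.5] / 0.3677 = [0.0465 + 0.0861] / 0.3677 = 0.3607 which rounds to 0.36
N(d₁) = N(0.36) = 0.6406
Δ_call = exp(−qT)·N(d₁) = 0.9861·0.6406 = 0.6317

0.6317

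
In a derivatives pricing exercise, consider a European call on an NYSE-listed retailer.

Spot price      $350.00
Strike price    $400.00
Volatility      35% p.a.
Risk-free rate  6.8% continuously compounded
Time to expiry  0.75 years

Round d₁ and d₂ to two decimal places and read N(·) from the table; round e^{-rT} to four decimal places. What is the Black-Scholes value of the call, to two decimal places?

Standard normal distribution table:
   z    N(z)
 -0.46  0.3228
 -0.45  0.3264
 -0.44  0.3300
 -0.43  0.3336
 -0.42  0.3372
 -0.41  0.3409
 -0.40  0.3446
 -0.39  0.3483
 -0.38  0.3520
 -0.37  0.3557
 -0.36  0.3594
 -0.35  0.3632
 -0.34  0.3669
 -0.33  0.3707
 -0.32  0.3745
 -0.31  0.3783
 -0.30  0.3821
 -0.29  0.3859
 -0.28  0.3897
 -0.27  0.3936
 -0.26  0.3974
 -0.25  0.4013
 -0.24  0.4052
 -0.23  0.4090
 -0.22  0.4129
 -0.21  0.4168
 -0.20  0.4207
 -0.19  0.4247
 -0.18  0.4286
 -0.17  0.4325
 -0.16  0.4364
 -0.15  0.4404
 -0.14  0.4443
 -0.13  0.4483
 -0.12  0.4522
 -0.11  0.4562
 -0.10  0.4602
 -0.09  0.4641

$30.09

σ√T = 0.35 × 0.8660 = 0.3031
ln(S/K) + (r + σ²/2)T = ln(350/400) + (0.068 + 0.35²/2)·0.75 = -0.1335 + 0.0969 = -0.0366
d₁ = -0.0366 / 0.3031 = -0.1207 → -0.12
d₂ = d₁ − σ√T = -0.1207 − 0.3031 = -0.4238 → -0.42
exp(−rT) = exp(−0.068·0.75) = 0.9503
N(d₁) = N(-0.12) = 0.4522;  N(d₂) = N(-0.42) = 0.3372
C = 350·0.4522 − 400·0.9503·0.3372 = 158.2700 − 128.1765 = 30.0935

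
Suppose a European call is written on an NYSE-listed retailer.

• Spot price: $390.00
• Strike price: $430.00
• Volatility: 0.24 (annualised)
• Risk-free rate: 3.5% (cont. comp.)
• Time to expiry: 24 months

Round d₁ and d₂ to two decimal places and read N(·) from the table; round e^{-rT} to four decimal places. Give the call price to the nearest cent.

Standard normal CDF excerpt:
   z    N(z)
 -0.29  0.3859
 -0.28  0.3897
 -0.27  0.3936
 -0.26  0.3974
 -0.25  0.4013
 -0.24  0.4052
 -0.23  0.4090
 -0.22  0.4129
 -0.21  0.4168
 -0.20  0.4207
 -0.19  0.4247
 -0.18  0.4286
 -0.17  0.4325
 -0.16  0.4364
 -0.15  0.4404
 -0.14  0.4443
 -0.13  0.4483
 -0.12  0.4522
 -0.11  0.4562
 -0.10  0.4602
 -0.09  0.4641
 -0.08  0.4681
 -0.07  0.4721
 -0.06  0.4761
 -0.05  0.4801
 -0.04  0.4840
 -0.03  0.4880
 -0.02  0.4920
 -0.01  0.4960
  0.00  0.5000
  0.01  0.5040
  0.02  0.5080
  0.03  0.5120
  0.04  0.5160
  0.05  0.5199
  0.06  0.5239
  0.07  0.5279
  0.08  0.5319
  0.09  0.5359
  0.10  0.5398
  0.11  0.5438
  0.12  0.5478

$48.11

T = 2;  σ√T = 0.3394
ln(S/K) + (r + σ²/2)T = ln(390/430) + (0.035 + 0.24²/2)·2 = -0.0976 + 0.1276 = 0.0300
d₁ = 0.0300 / 0.3394 = 0.0883 which rounds to 0.09
d₂ = d₁ − σ√T = 0.0883 − 0.3394 = -0.2511 which rounds to -0.25
e^(−rT) = e^(−0.035·2) = 0.9324
N(d₁) = N(0.09) = 0.5359;  N(d₂) = N(-0.25) = 0.4013
C = 390·0.5359 − 430·0.9324·0.4013 = 209.0010 − 160.8940 = 48.1070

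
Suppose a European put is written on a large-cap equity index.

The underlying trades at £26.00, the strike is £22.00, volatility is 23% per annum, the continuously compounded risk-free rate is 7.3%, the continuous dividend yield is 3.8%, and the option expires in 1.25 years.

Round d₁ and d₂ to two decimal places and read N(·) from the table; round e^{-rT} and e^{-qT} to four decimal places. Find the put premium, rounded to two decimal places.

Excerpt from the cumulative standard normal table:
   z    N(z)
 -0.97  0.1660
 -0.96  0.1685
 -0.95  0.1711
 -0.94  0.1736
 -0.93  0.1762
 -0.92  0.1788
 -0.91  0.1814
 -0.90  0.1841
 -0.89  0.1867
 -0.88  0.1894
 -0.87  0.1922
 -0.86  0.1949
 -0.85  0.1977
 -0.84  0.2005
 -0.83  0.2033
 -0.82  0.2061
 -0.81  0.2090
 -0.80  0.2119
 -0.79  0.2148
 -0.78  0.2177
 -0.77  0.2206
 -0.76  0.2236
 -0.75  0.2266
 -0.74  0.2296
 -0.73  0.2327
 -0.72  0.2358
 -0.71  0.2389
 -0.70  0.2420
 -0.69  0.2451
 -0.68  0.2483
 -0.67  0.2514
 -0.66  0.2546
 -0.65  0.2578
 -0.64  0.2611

£0.68

σ√T = 0.23 × 1.1180 = 0.2571
d₁ = [ln(26/22) + (0.073 − 0.038 + ½·0.23²)·1.25] / (σ√T) = (0.1671 + 0.0768) / 0.2571 = 0.9484 ⇒ 0.95
d₂ = 0.9484 − 0.2571 = 0.6912 ⇒ 0.69
exp(−qT) = exp(−0.038·1.25) = 0.9536;  exp(−rT) = exp(−0.073·1.25) = 0.9128
P = 22·0.9128·N(-0.69) − 26·0.9536·N(-0.95) = 22·0.9128·0.2451 − 26·0.9536·0.1711 = 4.9220 − 4.2422 = 0.6798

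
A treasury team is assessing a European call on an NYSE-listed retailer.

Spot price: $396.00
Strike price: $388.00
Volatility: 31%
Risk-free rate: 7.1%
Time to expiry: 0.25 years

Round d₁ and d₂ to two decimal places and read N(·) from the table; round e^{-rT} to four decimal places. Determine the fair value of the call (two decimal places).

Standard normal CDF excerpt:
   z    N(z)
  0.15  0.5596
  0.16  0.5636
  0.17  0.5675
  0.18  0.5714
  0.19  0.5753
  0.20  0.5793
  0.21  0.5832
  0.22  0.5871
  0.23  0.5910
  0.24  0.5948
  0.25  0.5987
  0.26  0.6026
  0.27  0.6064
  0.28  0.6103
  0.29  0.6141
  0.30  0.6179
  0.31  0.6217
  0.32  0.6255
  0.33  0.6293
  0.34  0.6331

$31.38

σ√T = 0.31·√0.25 = 0.1550
d₁ = [ln(396/388) + (0.071 + 0.31²/2)·0.25] / 0.1550 = [0.0204 + 0.0298] / 0.1550 = 0.3237 ≈ 0.32
d₂ = d₁ − σ√T = 0.3237 − 0.1550 = 0.1687 ≈ 0.17
exp(−rT) = exp(−0.071·0.25) = 0.9824
N(d₁) = N(0.32) = 0.6255;  N(d₂) = N(0.17) = 0.5675
C = 396·0.6255 − 388·0.9824·0.5675 = 247.6980 − 216.3147 = 31.3833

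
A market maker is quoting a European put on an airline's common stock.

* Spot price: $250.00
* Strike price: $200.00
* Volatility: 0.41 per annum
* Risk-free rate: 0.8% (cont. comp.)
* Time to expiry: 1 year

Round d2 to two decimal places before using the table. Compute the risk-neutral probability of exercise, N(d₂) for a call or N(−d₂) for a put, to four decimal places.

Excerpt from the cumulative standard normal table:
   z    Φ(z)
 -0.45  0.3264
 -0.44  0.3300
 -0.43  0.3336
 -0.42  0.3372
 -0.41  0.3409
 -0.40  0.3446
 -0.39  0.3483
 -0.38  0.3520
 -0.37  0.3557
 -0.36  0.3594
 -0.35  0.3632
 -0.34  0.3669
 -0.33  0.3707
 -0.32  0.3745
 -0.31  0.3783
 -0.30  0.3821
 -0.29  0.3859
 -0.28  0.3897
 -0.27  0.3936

T = 1;  σ√T = 0.4100
d₁ = [ln(250/200) + (0.008 + 0.41²/2)·1] / 0.4100 = [0.2231 + 0.0920] / 0.4100 = 0.7688 ≈ 0.77
d₂ = d₁ − σ√T = 0.7688 − 0.4100 = 0.3588 ≈ 0.36
Pr(exercise) under Q = N(−d₂) = N(-0.36) = 0.3594

0.3594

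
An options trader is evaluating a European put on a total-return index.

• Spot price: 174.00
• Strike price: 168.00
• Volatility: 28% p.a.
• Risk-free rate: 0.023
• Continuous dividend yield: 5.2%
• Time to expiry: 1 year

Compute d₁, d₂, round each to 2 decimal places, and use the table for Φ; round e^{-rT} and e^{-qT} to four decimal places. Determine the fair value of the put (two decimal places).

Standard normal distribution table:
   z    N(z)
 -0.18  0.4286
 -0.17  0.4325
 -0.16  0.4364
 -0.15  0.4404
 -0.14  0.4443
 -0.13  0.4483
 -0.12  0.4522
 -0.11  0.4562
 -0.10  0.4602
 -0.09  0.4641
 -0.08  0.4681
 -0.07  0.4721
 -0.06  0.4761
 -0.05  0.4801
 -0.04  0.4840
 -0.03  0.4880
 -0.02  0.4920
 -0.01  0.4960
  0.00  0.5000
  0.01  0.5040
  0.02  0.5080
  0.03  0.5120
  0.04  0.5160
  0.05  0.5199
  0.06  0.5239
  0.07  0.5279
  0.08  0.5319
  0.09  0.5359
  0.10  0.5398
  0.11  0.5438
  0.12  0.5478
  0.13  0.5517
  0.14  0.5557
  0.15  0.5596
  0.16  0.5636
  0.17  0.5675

T = 1;  σ√T = 0.2800
d₁ = [ln(174/168) + (0.023 − 0.052 + 0.28²/2)·1] / 0.2800 = [0.0351 + 0.0102] / 0.2800 = 0.1618 → 0.16
d₂ = d₁ − σ√T = 0.1618 − 0.2800 = -0.1182 → -0.12
e^(−qT) = e^(−0.052·1) = 0.9493;  e^(−rT) = e^(−0.023·1) = 0.9773
P = 168·0.9773·N(0.12) − 174·0.9493·N(-0.16) = 168·0.9773·0.5478 − 174·0.9493·0.4364 = 89.9413 − 72.0838 = 17.8575

17.86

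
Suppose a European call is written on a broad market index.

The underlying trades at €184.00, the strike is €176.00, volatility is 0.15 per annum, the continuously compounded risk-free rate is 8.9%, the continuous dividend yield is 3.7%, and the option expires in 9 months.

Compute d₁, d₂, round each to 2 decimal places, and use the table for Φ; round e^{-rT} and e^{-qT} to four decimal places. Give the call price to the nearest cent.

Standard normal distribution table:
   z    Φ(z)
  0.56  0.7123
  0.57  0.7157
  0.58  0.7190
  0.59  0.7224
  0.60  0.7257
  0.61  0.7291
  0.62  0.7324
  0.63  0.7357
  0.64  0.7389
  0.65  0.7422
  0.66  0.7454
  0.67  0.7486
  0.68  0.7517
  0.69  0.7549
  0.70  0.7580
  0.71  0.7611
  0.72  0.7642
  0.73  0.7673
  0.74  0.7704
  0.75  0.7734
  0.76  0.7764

€17.84

σ√T = 0.15 × 0.8660 = 0.1299
ln(S/K) + (r − q + σ²/2)T = ln(184/176) + (0.089 − 0.037 + 0.15²/2)·0.75 = 0.0445 + 0.0474 = 0.0919
d₁ = 0.0919 / 0.1299 = 0.7074 which rounds to 0.71
d₂ = d₁ − σ√T = 0.7074 − 0.1299 = 0.5775 which rounds to 0.58
e^(−qT) = e^(−0.037·0.75) = 0.9726;  e^(−rT) = e^(−0.089·0.75) = 0.9354
C = 184·0.9726·N(0.71) − 176·0.9354·N(0.58) = 184·0.9726·0.7611 − 176·0.9354·0.7190 = 136.2052 − 118.3693 = 17.8360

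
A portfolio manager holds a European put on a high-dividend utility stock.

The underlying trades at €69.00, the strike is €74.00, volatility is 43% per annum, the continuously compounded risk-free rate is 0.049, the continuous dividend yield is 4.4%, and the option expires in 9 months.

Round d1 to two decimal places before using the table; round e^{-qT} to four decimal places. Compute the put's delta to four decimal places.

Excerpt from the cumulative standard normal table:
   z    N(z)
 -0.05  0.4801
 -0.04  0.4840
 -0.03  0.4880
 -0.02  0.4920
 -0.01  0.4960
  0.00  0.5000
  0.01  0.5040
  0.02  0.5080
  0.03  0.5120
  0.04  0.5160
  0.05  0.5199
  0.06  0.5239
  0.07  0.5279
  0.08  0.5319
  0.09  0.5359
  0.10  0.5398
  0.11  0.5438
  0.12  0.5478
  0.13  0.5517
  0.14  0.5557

T = 0.75;  σ√T = 0.3724
d₁ = [ln(69/74) + (0.049 − 0.044 + 0.43²/2)·0.75] / 0.3724 = [-0.0700 + 0.0731] / 0.3724 = 0.0084 which rounds to 0.01
N(d₁) = N(0.01) = 0.5040
Δ_put = exp(−qT)·(N(d₁) − 1) = 0.9675·(0.5040 − 1) = -0.4799

-0.4799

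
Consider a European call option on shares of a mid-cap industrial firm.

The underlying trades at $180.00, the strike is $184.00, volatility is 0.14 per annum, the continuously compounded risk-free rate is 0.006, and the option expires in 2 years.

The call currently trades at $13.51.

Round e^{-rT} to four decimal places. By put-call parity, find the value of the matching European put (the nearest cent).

exp(−rT) = exp(−0.006·2) = 0.9881
Put-call parity: C − P = S − K·e^(−rT) = 180 − 184·0.9881 = 180 − 181.8104 = -1.8104
P = C − (C − P) = 13.51 − (-1.8104) = 15.3204

$15.32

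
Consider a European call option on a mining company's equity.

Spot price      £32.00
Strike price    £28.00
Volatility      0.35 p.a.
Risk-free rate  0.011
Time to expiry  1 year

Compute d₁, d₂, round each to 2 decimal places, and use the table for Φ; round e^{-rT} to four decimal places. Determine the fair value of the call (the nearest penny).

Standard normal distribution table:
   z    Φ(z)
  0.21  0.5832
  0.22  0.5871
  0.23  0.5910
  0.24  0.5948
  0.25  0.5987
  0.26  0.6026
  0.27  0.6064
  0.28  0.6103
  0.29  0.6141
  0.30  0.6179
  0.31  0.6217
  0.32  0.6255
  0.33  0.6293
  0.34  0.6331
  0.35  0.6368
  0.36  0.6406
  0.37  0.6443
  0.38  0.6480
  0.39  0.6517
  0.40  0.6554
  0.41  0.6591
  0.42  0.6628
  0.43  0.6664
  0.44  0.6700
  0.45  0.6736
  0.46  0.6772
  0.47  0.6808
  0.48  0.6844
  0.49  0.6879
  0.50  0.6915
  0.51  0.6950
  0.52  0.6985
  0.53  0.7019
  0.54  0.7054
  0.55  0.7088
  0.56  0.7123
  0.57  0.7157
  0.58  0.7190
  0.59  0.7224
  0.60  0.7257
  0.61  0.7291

σ√T = 0.35 × 1.0000 = 0.3500
d₁ = [ln(32/28) + (0.011 + 0.35²/2)·1] / 0.3500 = [0.1335 + 0.0722] / 0.3500 = 0.5879 → 0.59
d₂ = d₁ − σ√T = 0.5879 − 0.3500 = 0.2379 → 0.24
exp(−rT) = exp(−0.011·1) = 0.9891
N(d₁) = N(0.59) = 0.7224;  N(d₂) = N(0.24) = 0.5948
C = 32·0.7224 − 28·0.9891·0.5948 = 23.1168 − 16.4729 = 6.6439

£6.64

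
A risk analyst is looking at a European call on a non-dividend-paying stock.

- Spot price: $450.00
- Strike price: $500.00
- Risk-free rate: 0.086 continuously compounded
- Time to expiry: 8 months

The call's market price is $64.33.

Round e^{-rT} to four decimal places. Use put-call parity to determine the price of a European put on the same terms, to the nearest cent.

$86.48

e^(−rT) = e^(−0.086·0.6667) = 0.9443
Put-call parity: C − P = S − K·e^(−rT) = 450 − 500·0.9443 = 450 − 472.1500 = -22.1500
P = C − (C − P) = 64.33 − (-22.1500) = 86.4800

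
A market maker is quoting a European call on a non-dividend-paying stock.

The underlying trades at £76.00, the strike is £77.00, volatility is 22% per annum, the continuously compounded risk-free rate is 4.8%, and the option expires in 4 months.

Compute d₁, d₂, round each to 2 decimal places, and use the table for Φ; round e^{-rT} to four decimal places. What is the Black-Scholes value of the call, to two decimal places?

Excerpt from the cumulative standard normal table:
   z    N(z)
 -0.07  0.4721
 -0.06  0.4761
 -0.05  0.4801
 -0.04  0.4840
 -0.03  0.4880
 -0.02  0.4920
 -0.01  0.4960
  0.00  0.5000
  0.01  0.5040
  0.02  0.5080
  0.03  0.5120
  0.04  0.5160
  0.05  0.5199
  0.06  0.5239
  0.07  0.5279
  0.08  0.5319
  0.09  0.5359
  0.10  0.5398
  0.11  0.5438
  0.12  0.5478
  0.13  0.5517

σ√T = 0.22·√0.3333 = 0.1270
d₁ = [ln(76/77) + (0.048 + 0.22²/2)·0.3333] / 0.1270 = [-0.0131 + 0.0241] / 0.1270 = 0.0866 → 0.09
d₂ = d₁ − σ√T = 0.0866 − 0.1270 = -0.0405 → -0.04
e^(−rT) = e^(−0.048·0.3333) = 0.9841
C = 76·N(0.09) − 77·0.9841·N(-0.04) = 76·0.5359 − 77·0.9841·0.4840 = 40.7284 − 36.6754 = 4.0530

£4.05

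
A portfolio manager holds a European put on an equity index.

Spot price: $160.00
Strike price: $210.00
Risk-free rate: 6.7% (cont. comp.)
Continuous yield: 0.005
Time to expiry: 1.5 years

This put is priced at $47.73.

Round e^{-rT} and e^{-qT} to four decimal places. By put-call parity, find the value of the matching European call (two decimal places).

$16.61

exp(−qT) = exp(−0.005·1.5) = 0.9925;  exp(−rT) = exp(−0.067·1.5) = 0.9044
Put-call parity: C − P = S·e^(−qT) − K·e^(−rT) = 160·0.9925 − 210·0.9044 = 158.8000 − 189.9240 = -31.1240
C = P + (C − P) = 47.73 + (-31.1240) = 16.6060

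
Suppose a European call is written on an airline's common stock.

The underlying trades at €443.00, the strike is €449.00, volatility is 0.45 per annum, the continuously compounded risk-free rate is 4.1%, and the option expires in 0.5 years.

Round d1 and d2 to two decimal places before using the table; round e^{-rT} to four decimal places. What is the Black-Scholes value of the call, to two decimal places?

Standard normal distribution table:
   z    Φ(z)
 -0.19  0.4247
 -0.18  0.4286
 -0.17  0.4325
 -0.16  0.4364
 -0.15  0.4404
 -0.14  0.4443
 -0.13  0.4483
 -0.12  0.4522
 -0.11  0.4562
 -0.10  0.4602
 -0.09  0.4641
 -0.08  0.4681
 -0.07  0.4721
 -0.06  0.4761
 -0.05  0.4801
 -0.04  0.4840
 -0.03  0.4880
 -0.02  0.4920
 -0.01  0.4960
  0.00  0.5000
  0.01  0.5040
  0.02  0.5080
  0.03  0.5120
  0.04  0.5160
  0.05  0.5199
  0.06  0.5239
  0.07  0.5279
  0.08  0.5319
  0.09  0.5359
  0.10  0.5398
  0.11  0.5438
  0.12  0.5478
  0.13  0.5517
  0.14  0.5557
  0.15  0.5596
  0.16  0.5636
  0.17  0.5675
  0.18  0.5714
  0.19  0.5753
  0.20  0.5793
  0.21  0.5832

σ√T = 0.45 × 0.7071 = 0.3182
ln(S/K) + (r + σ²/2)T = ln(443/449) + (0.041 + 0.45²/2)·0.5 = -0.0135 + 0.0711 = 0.0577
d₁ = 0.0577 / 0.3182 = 0.1812 ≈ 0.18
d₂ = d₁ − σ√T = 0.1812 − 0.3182 = -0.1370 ≈ -0.14
exp(−rT) = exp(−0.041·0.5) = 0.9797
N(d₁) = N(0.18) = 0.5714;  N(d₂) = N(-0.14) = 0.4443
C = 443·0.5714 − 449·0.9797·0.4443 = 253.1302 − 195.4410 = 57.6892

€57.69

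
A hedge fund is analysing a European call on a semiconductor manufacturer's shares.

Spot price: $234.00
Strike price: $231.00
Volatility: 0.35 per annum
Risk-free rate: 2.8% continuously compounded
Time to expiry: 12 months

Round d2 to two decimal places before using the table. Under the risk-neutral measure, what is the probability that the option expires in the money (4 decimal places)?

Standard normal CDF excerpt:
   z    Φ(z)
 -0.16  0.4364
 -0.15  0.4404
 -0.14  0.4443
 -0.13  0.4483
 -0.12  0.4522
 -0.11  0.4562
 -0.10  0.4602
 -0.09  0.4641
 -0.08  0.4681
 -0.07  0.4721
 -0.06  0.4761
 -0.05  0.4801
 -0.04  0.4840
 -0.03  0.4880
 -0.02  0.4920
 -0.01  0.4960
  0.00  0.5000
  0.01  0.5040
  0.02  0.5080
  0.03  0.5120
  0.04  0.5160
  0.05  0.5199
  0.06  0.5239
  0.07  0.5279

0.4761

T = 1;  σ√T = 0.3500
ln(S/K) + (r + σ²/2)T = ln(234/231) + (0.028 + 0.35²/2)·1 = 0.0129 + 0.0892 = 0.1022
d₁ = 0.1022 / 0.3500 = 0.2919 which rounds to 0.29
d₂ = d₁ − σ√T = 0.2919 − 0.3500 = -0.0581 which rounds to -0.06
Risk-neutral Pr[S_T > K] = N(d₂) = N(-0.06) = 0.4761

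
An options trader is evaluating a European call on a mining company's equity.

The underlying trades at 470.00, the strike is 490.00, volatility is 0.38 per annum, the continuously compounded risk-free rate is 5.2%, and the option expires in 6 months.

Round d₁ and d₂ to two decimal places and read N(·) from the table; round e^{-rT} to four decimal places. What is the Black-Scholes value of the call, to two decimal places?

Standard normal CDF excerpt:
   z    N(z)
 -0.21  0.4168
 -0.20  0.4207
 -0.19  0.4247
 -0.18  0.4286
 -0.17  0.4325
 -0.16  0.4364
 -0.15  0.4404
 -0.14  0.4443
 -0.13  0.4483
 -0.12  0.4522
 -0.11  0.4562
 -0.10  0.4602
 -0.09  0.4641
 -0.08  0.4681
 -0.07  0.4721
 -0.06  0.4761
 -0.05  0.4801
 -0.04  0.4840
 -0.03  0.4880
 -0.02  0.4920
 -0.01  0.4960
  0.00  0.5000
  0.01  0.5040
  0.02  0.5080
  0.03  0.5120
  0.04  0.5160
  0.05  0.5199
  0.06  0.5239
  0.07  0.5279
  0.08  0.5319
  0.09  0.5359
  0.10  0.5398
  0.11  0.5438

47.24

σ√T = 0.38 × 0.7071 = 0.2687
d₁ = [ln(470/490) + (0.052 + ½·0.38²)·0.5] / (σ√T) = (-0.0417 + 0.0621) / 0.2687 = 0.0760 ⇒ 0.08
d₂ = 0.0760 − 0.2687 = -0.1927 ⇒ -0.19
e^(−rT) = e^(−0.052·0.5) = 0.9743
N(d₁) = N(0.08) = 0.5319;  N(d₂) = N(-0.19) = 0.4247
C = 470·0.5319 − 490·0.9743·0.4247 = 249.9930 − 202.7548 = 47.2382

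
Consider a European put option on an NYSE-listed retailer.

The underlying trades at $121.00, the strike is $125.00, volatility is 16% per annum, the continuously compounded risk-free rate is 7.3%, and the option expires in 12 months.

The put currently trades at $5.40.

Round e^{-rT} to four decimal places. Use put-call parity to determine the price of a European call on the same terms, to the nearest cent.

$10.20

exp(−rT) = exp(−0.073·1) = 0.9296
Put-call parity: C − P = S − K·e^(−rT) = 121 − 125·0.9296 = 121 − 116.2000 = 4.8000
C = P + (C − P) = 5.40 + (4.8000) = 10.2000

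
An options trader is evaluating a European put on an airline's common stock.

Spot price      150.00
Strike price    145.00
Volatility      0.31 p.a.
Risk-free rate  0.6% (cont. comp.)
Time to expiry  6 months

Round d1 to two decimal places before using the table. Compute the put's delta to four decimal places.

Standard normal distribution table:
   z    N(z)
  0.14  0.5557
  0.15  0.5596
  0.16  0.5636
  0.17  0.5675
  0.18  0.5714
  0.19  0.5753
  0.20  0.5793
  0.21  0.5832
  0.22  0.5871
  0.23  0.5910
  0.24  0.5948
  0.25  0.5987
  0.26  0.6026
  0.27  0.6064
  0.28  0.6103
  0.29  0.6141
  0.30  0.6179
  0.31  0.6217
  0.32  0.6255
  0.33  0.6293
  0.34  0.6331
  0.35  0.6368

-0.3897

σ√T = 0.31·√0.5 = 0.2192
ln(S/K) + (r + σ²/2)T = ln(150/145) + (0.006 + 0.31²/2)·0.5 = 0.0339 + 0.0270 = 0.0609
d₁ = 0.0609 / 0.2192 = 0.2779 ≈ 0.28
N(d₁) = N(0.28) = 0.6103
Δ_put = N(d₁) − 1 = 0.6103 − 1 = -0.3897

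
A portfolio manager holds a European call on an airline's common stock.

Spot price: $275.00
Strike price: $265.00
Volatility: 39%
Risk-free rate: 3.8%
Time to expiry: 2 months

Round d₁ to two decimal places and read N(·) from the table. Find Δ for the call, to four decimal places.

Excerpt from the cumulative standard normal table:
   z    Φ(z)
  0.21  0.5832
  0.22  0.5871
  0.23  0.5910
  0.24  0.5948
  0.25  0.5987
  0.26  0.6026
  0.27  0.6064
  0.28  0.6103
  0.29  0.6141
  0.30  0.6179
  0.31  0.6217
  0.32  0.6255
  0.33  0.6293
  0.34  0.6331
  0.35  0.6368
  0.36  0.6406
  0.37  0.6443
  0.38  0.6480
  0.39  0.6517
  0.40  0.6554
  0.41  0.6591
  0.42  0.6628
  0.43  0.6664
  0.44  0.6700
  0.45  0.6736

σ√T = 0.39·√0.1667 = 0.1592
d₁ = [ln(275/265) + (0.038 + ½·0.39²)·0.1667] / (σ√T) = (0.0370 + 0.0190) / 0.1592 = 0.3520 ≈ 0.35
N(d₁) = N(0.35) = 0.6368
Δ_call = N(d₁) = 0.6368

0.6368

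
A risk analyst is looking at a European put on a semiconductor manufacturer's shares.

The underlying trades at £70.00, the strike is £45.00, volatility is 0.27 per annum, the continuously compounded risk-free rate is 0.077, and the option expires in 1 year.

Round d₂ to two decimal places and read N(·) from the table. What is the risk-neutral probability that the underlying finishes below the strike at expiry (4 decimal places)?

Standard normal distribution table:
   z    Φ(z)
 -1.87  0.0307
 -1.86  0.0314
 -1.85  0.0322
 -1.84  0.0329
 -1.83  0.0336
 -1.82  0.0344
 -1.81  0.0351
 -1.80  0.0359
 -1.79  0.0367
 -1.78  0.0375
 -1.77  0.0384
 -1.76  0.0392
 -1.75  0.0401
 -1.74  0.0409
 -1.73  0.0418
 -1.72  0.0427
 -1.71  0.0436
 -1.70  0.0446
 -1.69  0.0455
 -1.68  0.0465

T = 1;  σ√T = 0.2700
d₁ = [ln(70/45) + (0.077 + 0.27²/2)·1] / 0.2700 = [0.4418 + 0.1134] / 0.2700 = 2.0566 ≈ 2.06
d₂ = d₁ − σ√T = 2.0566 − 0.2700 = 1.7866 ≈ 1.79
Pr(exercise) under Q = N(−d₂) = N(-1.79) = 0.0367

0.0367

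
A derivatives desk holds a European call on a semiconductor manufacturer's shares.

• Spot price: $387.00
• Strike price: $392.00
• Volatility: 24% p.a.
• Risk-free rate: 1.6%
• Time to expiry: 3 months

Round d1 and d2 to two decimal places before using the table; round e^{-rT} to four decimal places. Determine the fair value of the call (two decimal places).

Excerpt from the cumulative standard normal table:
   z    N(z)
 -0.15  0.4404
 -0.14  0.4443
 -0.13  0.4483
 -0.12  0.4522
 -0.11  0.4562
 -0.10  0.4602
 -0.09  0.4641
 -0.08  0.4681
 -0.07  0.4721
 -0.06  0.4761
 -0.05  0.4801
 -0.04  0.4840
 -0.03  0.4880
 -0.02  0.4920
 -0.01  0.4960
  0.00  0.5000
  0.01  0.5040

$16.92

σ√T = 0.24·√0.25 = 0.1200
ln(S/K) + (r + σ²/2)T = ln(387/392) + (0.016 + 0.24²/2)·0.25 = -0.0128 + 0.0112 = -0.0016
d₁ = -0.0016 / 0.1200 = -0.0136 → -0.01
d₂ = d₁ − σ√T = -0.0136 − 0.1200 = -0.1336 → -0.13
e^(−rT) = e^(−0.016·0.25) = 0.9960
C = 387·N(-0.01) − 392·0.9960·N(-0.13) = 387·0.4960 − 392·0.9960·0.4483 = 191.9520 − 175.0307 = 16.9213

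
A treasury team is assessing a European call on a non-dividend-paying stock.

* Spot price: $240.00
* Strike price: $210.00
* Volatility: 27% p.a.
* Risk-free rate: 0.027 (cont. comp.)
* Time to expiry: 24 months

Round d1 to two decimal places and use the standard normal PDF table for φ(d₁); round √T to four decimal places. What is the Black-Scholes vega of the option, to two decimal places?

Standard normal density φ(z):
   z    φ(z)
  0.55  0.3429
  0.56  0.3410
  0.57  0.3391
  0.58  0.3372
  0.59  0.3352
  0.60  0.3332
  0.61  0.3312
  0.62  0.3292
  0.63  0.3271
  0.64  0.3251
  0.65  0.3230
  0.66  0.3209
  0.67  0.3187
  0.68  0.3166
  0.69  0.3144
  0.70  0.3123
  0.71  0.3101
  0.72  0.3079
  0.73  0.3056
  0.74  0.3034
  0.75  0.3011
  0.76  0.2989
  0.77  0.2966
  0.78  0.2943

T = 2;  σ√T = 0.3818
d₁ = [ln(240/210) + (0.027 + 0.27²/2)·2] / 0.3818 = [0.1335 + 0.1269] / 0.3818 = 0.6820 → 0.68
√T = √2 = 1.4142
φ(d₁) = φ(0.68) = 0.3166
vega = S·φ(d₁)·√T = 240·0.3166·1.4142 = 107.4566

107.46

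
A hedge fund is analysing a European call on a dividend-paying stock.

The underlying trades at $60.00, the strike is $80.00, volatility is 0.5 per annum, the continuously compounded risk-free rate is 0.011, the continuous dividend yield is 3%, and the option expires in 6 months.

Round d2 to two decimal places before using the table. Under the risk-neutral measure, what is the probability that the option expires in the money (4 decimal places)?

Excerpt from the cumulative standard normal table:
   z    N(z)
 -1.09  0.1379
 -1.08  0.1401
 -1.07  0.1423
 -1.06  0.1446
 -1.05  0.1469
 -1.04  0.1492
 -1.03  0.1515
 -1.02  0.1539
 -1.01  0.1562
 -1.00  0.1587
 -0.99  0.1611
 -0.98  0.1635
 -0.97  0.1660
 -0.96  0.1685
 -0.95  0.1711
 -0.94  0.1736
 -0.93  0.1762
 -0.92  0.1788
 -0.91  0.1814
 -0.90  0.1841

T = 0.5;  σ√T = 0.3536
d₁ = [ln(60/80) + (0.011 − 0.03 + 0.5²/2)·0.5] / 0.3536 = [-0.2877 + 0.0530] / 0.3536 = -0.6638 ≈ -0.66
d₂ = d₁ − σ√T = -0.6638 − 0.3536 = -1.0173 ≈ -1.02
Pr(exercise) under Q = N(d₂) = 0.1539

0.1539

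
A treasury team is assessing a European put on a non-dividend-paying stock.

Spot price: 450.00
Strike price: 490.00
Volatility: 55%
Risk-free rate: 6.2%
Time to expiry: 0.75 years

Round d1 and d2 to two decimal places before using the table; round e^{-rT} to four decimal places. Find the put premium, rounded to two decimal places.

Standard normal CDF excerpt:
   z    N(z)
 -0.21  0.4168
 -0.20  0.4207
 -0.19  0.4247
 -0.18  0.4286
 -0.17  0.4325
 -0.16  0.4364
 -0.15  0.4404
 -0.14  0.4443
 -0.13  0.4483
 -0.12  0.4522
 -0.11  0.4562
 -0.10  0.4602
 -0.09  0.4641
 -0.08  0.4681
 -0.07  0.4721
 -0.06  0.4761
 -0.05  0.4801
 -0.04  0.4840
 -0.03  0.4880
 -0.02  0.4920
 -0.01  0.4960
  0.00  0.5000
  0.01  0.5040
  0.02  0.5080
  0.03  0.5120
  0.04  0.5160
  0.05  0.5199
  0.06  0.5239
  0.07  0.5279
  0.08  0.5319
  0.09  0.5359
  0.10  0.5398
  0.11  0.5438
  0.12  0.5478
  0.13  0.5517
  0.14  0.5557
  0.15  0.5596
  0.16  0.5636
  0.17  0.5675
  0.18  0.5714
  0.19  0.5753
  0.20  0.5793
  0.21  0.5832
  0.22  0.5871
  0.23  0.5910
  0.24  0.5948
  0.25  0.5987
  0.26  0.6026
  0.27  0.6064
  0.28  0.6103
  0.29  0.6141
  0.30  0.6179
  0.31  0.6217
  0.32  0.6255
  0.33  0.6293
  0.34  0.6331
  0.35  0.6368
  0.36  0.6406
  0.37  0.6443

96.20

σ√T = 0.55 × 0.8660 = 0.4763
ln(S/K) + (r + σ²/2)T = ln(450/490) + (0.062 + 0.55²/2)·0.75 = -0.0852 + 0.1599 = 0.0748
d₁ = 0.0748 / 0.4763 = 0.1570 ≈ 0.16
d₂ = d₁ − σ√T = 0.1570 − 0.4763 = -0.3193 ≈ -0.32
e^(−rT) = e^(−0.062·0.75) = 0.9546
N(−d₂) = N(0.32) = 0.6255;  N(−d₁) = N(-0.16) = 0.4364
P = 490·0.9546·0.6255 − 450·0.4364 = 292.5801 − 196.3800 = 96.2001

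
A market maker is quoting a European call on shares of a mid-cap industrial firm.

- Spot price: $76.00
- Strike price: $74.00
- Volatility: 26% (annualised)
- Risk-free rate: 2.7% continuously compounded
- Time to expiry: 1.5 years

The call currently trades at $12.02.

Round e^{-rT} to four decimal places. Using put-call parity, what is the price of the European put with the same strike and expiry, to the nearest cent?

exp(−rT) = exp(−0.027·1.5) = 0.9603
Put-call parity: C − P = S − K·e^(−rT) = 76 − 74·0.9603 = 76 − 71.0622 = 4.9378
P = C − (C − P) = 12.02 − (4.9378) = 7.0822

$7.08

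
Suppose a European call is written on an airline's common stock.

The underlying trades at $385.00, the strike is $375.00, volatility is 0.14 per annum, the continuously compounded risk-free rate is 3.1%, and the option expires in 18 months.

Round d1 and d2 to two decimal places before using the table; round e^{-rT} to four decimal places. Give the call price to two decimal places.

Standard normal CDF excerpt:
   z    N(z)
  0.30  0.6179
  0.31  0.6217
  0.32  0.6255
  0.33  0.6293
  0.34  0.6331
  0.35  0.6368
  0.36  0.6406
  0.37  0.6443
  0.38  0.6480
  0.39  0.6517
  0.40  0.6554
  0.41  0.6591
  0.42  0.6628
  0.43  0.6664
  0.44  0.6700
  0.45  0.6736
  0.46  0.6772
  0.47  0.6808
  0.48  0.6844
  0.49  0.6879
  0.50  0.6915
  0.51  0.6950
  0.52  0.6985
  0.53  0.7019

T = 1.5;  σ√T = 0.1715
ln(S/K) + (r + σ²/2)T = ln(385/375) + (0.031 + 0.14²/2)·1.5 = 0.0263 + 0.0612 = 0.0875
d₁ = 0.0875 / 0.1715 = 0.5104 → 0.51
d₂ = d₁ − σ√T = 0.5104 − 0.1715 = 0.3389 → 0.34
exp(−rT) = exp(−0.031·1.5) = 0.9546
N(d₁) = N(0.51) = 0.6950;  N(d₂) = N(0.34) = 0.6331
C = 385·0.6950 − 375·0.9546·0.6331 = 267.5750 − 226.6340 = 40.9410

$40.94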